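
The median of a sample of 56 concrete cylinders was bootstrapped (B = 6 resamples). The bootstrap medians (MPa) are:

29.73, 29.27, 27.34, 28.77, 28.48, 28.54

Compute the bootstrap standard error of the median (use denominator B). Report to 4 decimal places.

Bootstrap SE is the standard deviation of the 6 replicate medians.
Mean of replicates: (29.73 + 29.27 + 27.34 + 28.77 + 28.48 + 28.54) / 6 = 172.13000 / 6 = 28.68833
Sum of squared deviations: (+1.04167)² + (+0.58167)² + (−1.34833)² + (+0.08167)² + (−0.20833)² + (−0.14833)² = 3.31348
Variance = 3.31348 / 6 = 0.55225
SE* = √0.55225

SE* = 0.7431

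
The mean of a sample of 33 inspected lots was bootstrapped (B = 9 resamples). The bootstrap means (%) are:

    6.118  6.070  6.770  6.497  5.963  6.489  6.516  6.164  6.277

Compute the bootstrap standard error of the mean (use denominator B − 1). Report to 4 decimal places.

Bootstrap SE is the standard deviation of the 9 replicate means.
Mean of replicates: (6.118 + 6.070 + 6.770 + 6.497 + 5.963 + 6.489 + 6.516 + 6.164 + 6.277) / 9 = 56.86400 / 9 = 6.31822
Sum of squared deviations: (−0.20022)² + (−0.24822)² + (+0.45178)² + (+0.17878)² + (−0.35522)² + (+0.17078)² + (+0.19778)² + (−0.15422)² + (−0.04122)² = 0.55772
Variance = 0.55772 / 8 = 0.06971
SE* = √0.06971

SE* = 0.2640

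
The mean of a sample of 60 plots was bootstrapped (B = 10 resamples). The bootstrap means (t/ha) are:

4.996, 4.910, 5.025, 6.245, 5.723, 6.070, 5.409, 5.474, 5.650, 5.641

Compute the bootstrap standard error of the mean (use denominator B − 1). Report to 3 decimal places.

SE* = 0.448

Bootstrap SE is the standard deviation of the 10 replicate means.
Mean of replicates: (4.996 + 4.910 + 5.025 + 6.245 + 5.723 + 6.070 + 5.409 + 5.474 + 5.650 + 5.641) / 10 = 55.1430 / 10 = 5.5143
Sum of squared deviations: (−0.5183)² + (−0.6043)² + (−0.4893)² + (+0.7307)² + (+0.2087)² + (+0.5557)² + (−0.1053)² + (−0.0403)² + (+0.1357)² + (+0.1267)² = 1.8067
Variance = 1.8067 / 9 = 0.2007
SE* = √0.2007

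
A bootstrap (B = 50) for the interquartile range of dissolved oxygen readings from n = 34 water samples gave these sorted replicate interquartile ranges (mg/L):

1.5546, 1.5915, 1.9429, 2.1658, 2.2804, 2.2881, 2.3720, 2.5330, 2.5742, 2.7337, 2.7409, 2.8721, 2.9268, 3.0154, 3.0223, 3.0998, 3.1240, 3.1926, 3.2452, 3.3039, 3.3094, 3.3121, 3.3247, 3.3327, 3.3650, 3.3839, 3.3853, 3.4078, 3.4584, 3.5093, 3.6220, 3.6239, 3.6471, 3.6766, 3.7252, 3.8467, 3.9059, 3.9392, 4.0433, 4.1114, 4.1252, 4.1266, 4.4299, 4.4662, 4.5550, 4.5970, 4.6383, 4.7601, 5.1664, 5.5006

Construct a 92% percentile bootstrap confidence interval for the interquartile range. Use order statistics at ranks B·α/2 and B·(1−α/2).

α = 0.08; lower rank = 50 × 0.040 = 2; upper rank = 50 × 0.960 = 48.
The 2nd smallest replicate is 1.5915; the 48th is 4.7601.

(1.5915, 4.7601)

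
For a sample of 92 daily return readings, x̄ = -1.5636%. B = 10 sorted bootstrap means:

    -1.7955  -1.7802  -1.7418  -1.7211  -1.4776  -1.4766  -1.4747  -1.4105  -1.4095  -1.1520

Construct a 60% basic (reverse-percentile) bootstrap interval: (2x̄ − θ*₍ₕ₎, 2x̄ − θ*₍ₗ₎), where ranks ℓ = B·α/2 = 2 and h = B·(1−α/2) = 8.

Percentile endpoints at ranks 2 and 8: θ*₍2₎ = -1.7802, θ*₍8₎ = -1.4105.
Basic interval reflects these around x̄:
  lower = 2 × -1.5636 − -1.4105 = -1.7167
  upper = 2 × -1.5636 − -1.7802 = -1.3470

(-1.7167, -1.3470)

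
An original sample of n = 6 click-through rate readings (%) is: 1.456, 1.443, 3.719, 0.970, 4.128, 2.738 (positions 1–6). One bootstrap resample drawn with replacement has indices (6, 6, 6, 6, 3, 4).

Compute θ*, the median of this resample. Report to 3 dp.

θ* = 2.738

Resample values: 2.738, 2.738, 2.738, 2.738, 3.719, 0.970.
Sorted: 0.970, 2.738, 2.738, 2.738, 2.738, 3.719
Median = average of the two middle values = 2.738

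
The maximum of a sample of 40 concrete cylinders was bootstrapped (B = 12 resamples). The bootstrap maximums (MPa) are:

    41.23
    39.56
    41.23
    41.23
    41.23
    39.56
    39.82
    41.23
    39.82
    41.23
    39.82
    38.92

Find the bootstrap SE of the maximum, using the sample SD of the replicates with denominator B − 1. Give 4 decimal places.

SE* = 0.8916

Bootstrap SE is the standard deviation of the 12 replicate maximums.
Mean of replicates: (41.23 + 39.56 + 41.23 + 41.23 + 41.23 + 39.56 + 39.82 + 41.23 + 39.82 + 41.23 + 39.82 + 38.92) / 12 = 484.88000 / 12 = 40.40667
Sum of squared deviations: (+0.82333)² + (−0.84667)² + (+0.82333)² + (+0.82333)² + (+0.82333)² + (−0.84667)² + (−0.58667)² + (+0.82333)² + (−0.58667)² + (+0.82333)² + (−0.58667)² + (−1.48667)² = 8.74367
Variance = 8.74367 / 11 = 0.79488
SE* = √0.79488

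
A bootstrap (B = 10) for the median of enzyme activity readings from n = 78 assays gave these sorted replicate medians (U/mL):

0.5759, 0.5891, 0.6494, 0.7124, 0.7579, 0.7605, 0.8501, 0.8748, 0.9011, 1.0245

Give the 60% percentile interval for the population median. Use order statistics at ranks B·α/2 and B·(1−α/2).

(0.5891, 0.8748)

α = 0.40; lower rank = 10 × 0.200 = 2; upper rank = 10 × 0.800 = 8.
The 2nd smallest replicate is 0.5891; the 8th is 0.8748.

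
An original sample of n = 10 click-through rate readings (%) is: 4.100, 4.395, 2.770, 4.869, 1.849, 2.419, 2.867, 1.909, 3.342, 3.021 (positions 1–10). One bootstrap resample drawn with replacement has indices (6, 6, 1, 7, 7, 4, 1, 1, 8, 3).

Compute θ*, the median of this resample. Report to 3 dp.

Resample values: 2.419, 2.419, 4.100, 2.867, 2.867, 4.869, 4.100, 4.100, 1.909, 2.770.
Sorted: 1.909, 2.419, 2.419, 2.770, 2.867, 2.867, 4.100, 4.100, 4.100, 4.869
Median = average of the two middle values = 2.867

θ* = 2.867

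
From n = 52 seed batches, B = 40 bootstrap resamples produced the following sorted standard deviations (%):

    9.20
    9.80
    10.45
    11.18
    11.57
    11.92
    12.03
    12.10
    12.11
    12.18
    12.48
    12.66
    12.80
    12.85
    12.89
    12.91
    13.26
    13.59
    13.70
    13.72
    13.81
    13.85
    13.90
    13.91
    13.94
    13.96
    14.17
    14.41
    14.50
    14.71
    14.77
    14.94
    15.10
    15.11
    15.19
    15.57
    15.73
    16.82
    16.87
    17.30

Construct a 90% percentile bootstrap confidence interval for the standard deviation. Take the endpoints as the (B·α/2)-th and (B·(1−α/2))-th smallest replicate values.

α = 0.10; lower rank = 40 × 0.050 = 2; upper rank = 40 × 0.950 = 38.
The 2nd smallest replicate is 9.80; the 38th is 16.82.

(9.80, 16.82)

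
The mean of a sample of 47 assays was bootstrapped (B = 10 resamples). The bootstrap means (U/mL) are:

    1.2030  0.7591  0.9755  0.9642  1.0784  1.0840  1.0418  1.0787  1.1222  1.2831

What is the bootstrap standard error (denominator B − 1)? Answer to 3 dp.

SE* = 0.142

Bootstrap SE is the standard deviation of the 10 replicate means.
Mean of replicates: (1.2030 + 0.7591 + 0.9755 + 0.9642 + 1.0784 + 1.0840 + 1.0418 + 1.0787 + 1.1222 + 1.2831) / 10 = 10.59000 / 10 = 1.05900
Sum of squared deviations: (+0.14400)² + (−0.29990)² + (−0.08350)² + (−0.09480)² + (+0.01940)² + (+0.02500)² + (−0.01720)² + (+0.01970)² + (+0.06320)² + (+0.22410)² = 0.18254
Variance = 0.18254 / 9 = 0.02028
SE* = √0.02028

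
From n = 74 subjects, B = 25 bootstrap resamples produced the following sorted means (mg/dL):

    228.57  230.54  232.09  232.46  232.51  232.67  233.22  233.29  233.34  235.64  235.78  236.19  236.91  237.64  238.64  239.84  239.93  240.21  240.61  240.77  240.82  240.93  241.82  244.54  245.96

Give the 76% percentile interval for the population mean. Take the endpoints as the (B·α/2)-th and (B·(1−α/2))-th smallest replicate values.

(232.09, 240.93)

α = 0.24; lower rank = 25 × 0.120 = 3; upper rank = 25 × 0.880 = 22.
The 3rd smallest replicate is 232.09; the 22nd is 240.93.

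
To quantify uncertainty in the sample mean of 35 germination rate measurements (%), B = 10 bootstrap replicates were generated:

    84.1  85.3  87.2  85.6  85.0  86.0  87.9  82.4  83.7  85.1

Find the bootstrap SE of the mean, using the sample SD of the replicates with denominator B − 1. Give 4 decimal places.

SE* = 1.6139

Bootstrap SE is the standard deviation of the 10 replicate means.
Mean of replicates: (84.1 + 85.3 + 87.2 + 85.6 + 85.0 + 86.0 + 87.9 + 82.4 + 83.7 + 85.1) / 10 = 852.30000 / 10 = 85.23000
Sum of squared deviations: (−1.13000)² + (+0.07000)² + (+1.97000)² + (+0.37000)² + (−0.23000)² + (+0.77000)² + (+2.67000)² + (−2.83000)² + (−1.53000)² + (−0.13000)² = 23.44100
Variance = 23.44100 / 9 = 2.60456
SE* = √2.60456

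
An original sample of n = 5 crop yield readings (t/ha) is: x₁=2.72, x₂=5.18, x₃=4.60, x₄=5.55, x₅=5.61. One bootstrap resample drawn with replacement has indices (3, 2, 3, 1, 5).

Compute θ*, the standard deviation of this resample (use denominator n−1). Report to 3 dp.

Resample values: 4.60, 5.18, 4.60, 2.72, 5.61.
Mean = 4.5420; sum of squared deviations = 4.8741
s² = 4.8741 / 4 = 1.2185
s = √1.2185 = 1.104

θ* = 1.104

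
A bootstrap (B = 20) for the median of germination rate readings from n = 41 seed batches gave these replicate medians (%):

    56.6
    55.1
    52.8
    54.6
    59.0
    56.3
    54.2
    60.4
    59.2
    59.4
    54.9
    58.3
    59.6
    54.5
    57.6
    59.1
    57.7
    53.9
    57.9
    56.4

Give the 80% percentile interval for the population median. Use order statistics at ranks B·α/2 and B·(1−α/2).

(53.9, 59.4)

Sorted replicates: 52.8, 53.9, 54.2, 54.5, 54.6, 54.9, 55.1, 56.3, 56.4, 56.6, 57.6, 57.7, 57.9, 58.3, 59.0, 59.1, 59.2, 59.4, 59.6, 60.4
α = 0.20; lower rank = 20 × 0.100 = 2; upper rank = 20 × 0.900 = 18.
The 2nd smallest replicate is 53.9; the 18th is 59.4.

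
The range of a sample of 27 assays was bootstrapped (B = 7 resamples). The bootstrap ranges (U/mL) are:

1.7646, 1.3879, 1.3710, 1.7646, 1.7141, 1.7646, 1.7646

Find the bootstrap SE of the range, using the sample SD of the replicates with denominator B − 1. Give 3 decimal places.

SE* = 0.184

Bootstrap SE is the standard deviation of the 7 replicate ranges.
Mean of replicates: (1.7646 + 1.3879 + 1.3710 + 1.7646 + 1.7141 + 1.7646 + 1.7646) / 7 = 11.53140 / 7 = 1.64734
Sum of squared deviations: (+0.11726)² + (−0.25944)² + (−0.27634)² + (+0.11726)² + (+0.06676)² + (+0.11726)² + (+0.11726)² = 0.20313
Variance = 0.20313 / 6 = 0.03385
SE* = √0.03385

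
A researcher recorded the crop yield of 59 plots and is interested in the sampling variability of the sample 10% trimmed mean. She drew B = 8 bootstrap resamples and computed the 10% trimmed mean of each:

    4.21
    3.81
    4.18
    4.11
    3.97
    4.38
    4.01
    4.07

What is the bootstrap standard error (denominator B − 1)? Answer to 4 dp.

Bootstrap SE is the standard deviation of the 8 replicate 10% trimmed means.
Mean of replicates: (4.21 + 3.81 + 4.18 + 4.11 + 3.97 + 4.38 + 4.01 + 4.07) / 8 = 32.74000 / 8 = 4.09250
Sum of squared deviations: (+0.11750)² + (−0.28250)² + (+0.08750)² + (+0.01750)² + (−0.12250)² + (+0.28750)² + (−0.08250)² + (−0.02250)² = 0.20655
Variance = 0.20655 / 7 = 0.02951
SE* = √0.02951

SE* = 0.1718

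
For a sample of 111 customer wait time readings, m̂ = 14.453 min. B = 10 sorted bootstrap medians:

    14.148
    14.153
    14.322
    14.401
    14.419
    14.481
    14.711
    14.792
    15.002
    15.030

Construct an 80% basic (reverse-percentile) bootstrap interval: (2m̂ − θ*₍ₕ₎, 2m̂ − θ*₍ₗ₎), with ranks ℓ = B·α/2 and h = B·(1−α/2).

Percentile endpoints at ranks 1 and 9: θ*₍1₎ = 14.148, θ*₍9₎ = 15.002.
Basic interval reflects these around m̂:
  lower = 2 × 14.453 − 15.002 = 13.904
  upper = 2 × 14.453 − 14.148 = 14.758

(13.904, 14.758)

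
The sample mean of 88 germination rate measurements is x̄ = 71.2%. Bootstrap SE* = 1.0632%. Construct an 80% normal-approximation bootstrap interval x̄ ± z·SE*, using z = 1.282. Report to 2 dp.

Margin = 1.282 × 1.0632 = 1.363
Interval: 71.2 ± 1.363

(69.84, 72.56)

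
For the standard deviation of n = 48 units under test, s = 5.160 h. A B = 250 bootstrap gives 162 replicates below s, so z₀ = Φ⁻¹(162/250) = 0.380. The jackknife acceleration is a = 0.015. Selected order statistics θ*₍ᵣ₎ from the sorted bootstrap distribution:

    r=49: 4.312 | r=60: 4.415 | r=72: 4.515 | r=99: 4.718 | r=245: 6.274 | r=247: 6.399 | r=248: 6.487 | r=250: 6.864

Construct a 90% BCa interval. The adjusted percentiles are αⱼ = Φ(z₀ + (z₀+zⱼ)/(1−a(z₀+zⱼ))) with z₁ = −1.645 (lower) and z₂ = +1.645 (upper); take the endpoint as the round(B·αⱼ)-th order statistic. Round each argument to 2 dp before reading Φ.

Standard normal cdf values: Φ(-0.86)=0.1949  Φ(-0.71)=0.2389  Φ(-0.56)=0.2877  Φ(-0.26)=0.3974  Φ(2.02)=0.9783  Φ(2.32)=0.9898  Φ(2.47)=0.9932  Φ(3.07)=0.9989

Lower: z₀ + z₁ = 0.380 + (-1.645) = -1.265; 1 − a(z₀+z₁) = 1 − (0.015)(-1.265) = 1.0190; argument = 0.380 + (-1.265)/1.0190 = -0.8614 → -0.86.
α₁ = Φ(-0.86) = 0.1949; rank = round(250 × 0.1949) = 49; θ*₍49₎ = 4.312.
Upper: z₀ + z₂ = 2.025; 1 − a(z₀+z₂) = 0.9696; argument = 2.4684 → 2.47; α₂ = 0.9932; rank = 248; θ*₍248₎ = 6.487.

(4.312, 6.487)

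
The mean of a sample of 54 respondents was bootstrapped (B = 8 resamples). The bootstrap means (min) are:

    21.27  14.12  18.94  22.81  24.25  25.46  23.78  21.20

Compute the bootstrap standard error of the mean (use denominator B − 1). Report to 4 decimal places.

SE* = 3.6118

Bootstrap SE is the standard deviation of the 8 replicate means.
Mean of replicates: (21.27 + 14.12 + 18.94 + 22.81 + 24.25 + 25.46 + 23.78 + 21.20) / 8 = 171.83000 / 8 = 21.47875
Sum of squared deviations: (−0.20875)² + (−7.35875)² + (−2.53875)² + (+1.33125)² + (+2.77125)² + (+3.98125)² + (+2.30125)² + (−0.27875)² = 91.31589
Variance = 91.31589 / 7 = 13.04513
SE* = √13.04513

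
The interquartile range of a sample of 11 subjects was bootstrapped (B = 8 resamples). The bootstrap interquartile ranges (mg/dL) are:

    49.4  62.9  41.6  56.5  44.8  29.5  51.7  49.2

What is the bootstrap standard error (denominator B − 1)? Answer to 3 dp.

Bootstrap SE is the standard deviation of the 8 replicate interquartile ranges.
Mean of replicates: (49.4 + 62.9 + 41.6 + 56.5 + 44.8 + 29.5 + 51.7 + 49.2) / 8 = 385.6000 / 8 = 48.2000
Sum of squared deviations: (+1.2000)² + (+14.7000)² + (−6.6000)² + (+8.3000)² + (−3.4000)² + (−18.7000)² + (+3.5000)² + (+1.0000)² = 704.4800
Variance = 704.4800 / 7 = 100.6400
SE* = √100.6400

SE* = 10.032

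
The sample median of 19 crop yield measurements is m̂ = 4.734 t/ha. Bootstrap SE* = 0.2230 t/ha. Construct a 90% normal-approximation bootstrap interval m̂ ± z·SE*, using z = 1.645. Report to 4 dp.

(4.3672, 5.1008)

Margin = 1.645 × 0.2230 = 0.36684
Interval: 4.734 ± 0.36684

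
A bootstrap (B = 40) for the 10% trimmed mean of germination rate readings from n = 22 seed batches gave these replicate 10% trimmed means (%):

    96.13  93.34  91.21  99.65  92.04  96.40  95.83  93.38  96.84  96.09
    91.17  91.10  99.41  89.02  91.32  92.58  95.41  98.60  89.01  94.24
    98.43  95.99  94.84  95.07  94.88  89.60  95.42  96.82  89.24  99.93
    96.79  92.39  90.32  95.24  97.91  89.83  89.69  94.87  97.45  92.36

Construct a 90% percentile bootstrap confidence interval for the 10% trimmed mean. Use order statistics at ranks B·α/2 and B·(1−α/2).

(89.02, 99.41)

Sorted replicates: 89.01, 89.02, 89.24, 89.60, 89.69, 89.83, 90.32, 91.10, 91.17, 91.21, 91.32, 92.04, 92.36, 92.39, 92.58, 93.34, 93.38, 94.24, 94.84, 94.87, 94.88, 95.07, 95.24, 95.41, 95.42, 95.83, 95.99, 96.09, 96.13, 96.40, 96.79, 96.82, 96.84, 97.45, 97.91, 98.43, 98.60, 99.41, 99.65, 99.93
α = 0.10; lower rank = 40 × 0.050 = 2; upper rank = 40 × 0.950 = 38.
The 2nd smallest replicate is 89.02; the 38th is 99.41.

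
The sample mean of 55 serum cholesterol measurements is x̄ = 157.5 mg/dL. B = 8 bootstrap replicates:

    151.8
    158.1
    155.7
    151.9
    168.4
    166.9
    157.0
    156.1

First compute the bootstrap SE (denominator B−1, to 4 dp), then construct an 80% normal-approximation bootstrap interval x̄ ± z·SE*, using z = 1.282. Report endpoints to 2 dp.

(149.50, 165.50)

Mean of replicates = 158.2375; sum of squared deviations = 272.4788; SE* = √(272.4788/7) = 6.2390
Margin = 1.282 × 6.2390 = 7.998
Interval: 157.5 ± 7.998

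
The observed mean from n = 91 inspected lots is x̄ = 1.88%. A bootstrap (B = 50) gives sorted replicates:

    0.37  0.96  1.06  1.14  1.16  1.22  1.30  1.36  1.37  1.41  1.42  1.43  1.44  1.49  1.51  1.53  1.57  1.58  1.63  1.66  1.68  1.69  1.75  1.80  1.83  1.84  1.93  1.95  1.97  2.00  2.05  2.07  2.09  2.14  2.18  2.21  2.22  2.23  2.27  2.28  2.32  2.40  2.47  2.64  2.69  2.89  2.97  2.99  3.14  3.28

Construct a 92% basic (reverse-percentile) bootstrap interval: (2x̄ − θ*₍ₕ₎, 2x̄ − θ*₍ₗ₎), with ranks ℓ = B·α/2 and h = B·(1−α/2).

(0.77, 2.80)

Percentile endpoints at ranks 2 and 48: θ*₍2₎ = 0.96, θ*₍48₎ = 2.99.
Basic interval reflects these around x̄:
  lower = 2 × 1.88 − 2.99 = 0.77
  upper = 2 × 1.88 − 0.96 = 2.80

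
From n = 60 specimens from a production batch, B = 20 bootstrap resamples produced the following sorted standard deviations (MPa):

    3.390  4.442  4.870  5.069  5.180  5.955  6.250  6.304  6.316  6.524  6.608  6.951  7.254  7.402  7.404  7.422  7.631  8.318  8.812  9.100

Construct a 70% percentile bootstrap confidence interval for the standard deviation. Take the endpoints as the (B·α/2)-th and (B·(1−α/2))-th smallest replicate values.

(4.870, 7.631)

α = 0.30; lower rank = 20 × 0.150 = 3; upper rank = 20 × 0.850 = 17.
The 3rd smallest replicate is 4.870; the 17th is 7.631.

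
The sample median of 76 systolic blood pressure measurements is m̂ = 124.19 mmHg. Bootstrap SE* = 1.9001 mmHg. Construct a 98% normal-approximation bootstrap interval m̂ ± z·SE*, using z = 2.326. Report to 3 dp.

Margin = 2.326 × 1.9001 = 4.4196
Interval: 124.19 ± 4.4196

(119.770, 128.610)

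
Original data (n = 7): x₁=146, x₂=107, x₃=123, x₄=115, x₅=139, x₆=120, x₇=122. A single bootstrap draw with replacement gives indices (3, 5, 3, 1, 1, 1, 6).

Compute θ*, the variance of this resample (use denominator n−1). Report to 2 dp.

Resample values: 123, 139, 123, 146, 146, 146, 120.
Mean = 134.7143; sum of squared deviations = 891.4286
s² = 891.4286 / 6 = 148.5714

θ* = 148.57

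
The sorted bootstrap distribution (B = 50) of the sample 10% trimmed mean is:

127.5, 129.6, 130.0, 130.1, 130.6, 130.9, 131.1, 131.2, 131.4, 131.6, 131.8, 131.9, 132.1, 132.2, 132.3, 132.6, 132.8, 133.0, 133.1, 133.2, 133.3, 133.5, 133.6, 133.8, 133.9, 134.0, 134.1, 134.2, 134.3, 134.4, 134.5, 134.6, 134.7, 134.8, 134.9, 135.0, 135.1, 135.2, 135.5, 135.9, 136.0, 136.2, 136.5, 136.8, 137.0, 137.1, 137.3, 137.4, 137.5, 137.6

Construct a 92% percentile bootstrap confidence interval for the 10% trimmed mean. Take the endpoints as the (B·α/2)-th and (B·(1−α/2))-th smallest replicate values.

(129.6, 137.4)

α = 0.08; lower rank = 50 × 0.040 = 2; upper rank = 50 × 0.960 = 48.
The 2nd smallest replicate is 129.6; the 48th is 137.4.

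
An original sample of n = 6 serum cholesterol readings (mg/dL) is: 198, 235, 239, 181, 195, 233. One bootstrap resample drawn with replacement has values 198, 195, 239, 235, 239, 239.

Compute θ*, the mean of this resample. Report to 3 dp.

Mean = (198 + 195 + 239 + 235 + 239 + 239) / 6 = 1345.0 / 6 = 224.167

θ* = 224.167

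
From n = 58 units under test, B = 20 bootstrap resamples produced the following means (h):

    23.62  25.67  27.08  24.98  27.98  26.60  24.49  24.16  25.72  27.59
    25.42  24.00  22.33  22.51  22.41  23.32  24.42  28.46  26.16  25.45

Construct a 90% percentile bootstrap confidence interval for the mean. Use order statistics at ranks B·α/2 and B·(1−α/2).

Sorted replicates: 22.33, 22.41, 22.51, 23.32, 23.62, 24.00, 24.16, 24.42, 24.49, 24.98, 25.42, 25.45, 25.67, 25.72, 26.16, 26.60, 27.08, 27.59, 27.98, 28.46
α = 0.10; lower rank = 20 × 0.050 = 1; upper rank = 20 × 0.950 = 19.
The 1st smallest replicate is 22.33; the 19th is 27.98.

(22.33, 27.98)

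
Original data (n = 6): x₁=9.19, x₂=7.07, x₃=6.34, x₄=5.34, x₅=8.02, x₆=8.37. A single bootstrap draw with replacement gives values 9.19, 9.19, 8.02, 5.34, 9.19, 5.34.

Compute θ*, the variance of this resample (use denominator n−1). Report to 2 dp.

Mean = 7.7117; sum of squared deviations = 17.9011
s² = 17.9011 / 5 = 3.5802

θ* = 3.58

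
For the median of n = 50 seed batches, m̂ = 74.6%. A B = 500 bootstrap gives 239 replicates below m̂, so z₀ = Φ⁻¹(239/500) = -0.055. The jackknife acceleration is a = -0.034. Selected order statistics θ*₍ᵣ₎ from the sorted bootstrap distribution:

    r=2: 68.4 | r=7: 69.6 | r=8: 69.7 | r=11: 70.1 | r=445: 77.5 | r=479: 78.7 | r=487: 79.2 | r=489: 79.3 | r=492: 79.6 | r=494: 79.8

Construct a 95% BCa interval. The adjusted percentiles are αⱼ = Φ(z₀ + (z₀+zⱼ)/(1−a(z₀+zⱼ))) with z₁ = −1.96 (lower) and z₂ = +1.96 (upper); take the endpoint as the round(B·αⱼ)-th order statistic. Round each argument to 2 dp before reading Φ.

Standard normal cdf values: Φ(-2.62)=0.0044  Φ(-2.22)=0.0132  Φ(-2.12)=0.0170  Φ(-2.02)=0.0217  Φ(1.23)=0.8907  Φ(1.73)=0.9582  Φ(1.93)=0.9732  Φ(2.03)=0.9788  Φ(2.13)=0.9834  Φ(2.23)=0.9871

(69.6, 78.7)

Lower: z₀ + z₁ = -0.055 + (-1.960) = -2.015; 1 − a(z₀+z₁) = 1 − (-0.034)(-2.015) = 0.9315; argument = -0.055 + (-2.015)/0.9315 = -2.2182 → -2.22.
α₁ = Φ(-2.22) = 0.0132; rank = round(500 × 0.0132) = 7; θ*₍7₎ = 69.6.
Upper: z₀ + z₂ = 1.905; 1 − a(z₀+z₂) = 1.0648; argument = 1.7341 → 1.73; α₂ = 0.9582; rank = 479; θ*₍479₎ = 78.7.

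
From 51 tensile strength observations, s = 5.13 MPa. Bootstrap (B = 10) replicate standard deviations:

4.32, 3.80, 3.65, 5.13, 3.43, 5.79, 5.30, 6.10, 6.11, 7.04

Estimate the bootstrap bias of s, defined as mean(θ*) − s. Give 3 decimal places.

bias = −0.063

mean(θ*) = (4.32 + 3.80 + 3.65 + 5.13 + 3.43 + 5.79 + 5.30 + 6.10 + 6.11 + 7.04) / 10 = 5.0670
bias = 5.0670 − 5.13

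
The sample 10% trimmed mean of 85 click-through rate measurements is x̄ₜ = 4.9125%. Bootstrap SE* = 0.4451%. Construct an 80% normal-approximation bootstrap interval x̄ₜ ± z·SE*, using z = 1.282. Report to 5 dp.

Margin = 1.282 × 0.4451 = 0.570618
Interval: 4.9125 ± 0.570618

(4.34188, 5.48312)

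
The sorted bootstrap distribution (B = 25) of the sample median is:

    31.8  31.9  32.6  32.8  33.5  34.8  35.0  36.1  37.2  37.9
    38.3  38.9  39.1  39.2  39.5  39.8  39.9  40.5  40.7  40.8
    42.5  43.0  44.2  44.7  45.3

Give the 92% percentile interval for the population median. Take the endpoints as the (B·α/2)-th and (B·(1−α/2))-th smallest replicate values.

α = 0.08; lower rank = 25 × 0.040 = 1; upper rank = 25 × 0.960 = 24.
The 1st smallest replicate is 31.8; the 24th is 44.7.

(31.8, 44.7)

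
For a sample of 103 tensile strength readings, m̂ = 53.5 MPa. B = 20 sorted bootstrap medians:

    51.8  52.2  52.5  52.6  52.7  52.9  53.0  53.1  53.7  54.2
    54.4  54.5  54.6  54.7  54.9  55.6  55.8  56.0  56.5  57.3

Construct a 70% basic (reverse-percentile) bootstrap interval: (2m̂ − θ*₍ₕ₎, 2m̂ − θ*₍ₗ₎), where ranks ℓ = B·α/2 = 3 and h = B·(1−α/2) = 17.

Percentile endpoints at ranks 3 and 17: θ*₍3₎ = 52.5, θ*₍17₎ = 55.8.
Basic interval reflects these around m̂:
  lower = 2 × 53.5 − 55.8 = 51.2
  upper = 2 × 53.5 − 52.5 = 54.5

(51.2, 54.5)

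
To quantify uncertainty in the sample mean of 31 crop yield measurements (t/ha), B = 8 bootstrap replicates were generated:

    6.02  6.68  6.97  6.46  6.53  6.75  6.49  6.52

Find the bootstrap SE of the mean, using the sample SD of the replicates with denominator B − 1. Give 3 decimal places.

SE* = 0.274

Bootstrap SE is the standard deviation of the 8 replicate means.
Mean of replicates: (6.02 + 6.68 + 6.97 + 6.46 + 6.53 + 6.75 + 6.49 + 6.52) / 8 = 52.4200 / 8 = 6.5525
Sum of squared deviations: (−0.5325)² + (+0.1275)² + (+0.4175)² + (−0.0925)² + (−0.0225)² + (+0.1975)² + (−0.0625)² + (−0.0325)² = 0.5272
Variance = 0.5272 / 7 = 0.0753
SE* = √0.0753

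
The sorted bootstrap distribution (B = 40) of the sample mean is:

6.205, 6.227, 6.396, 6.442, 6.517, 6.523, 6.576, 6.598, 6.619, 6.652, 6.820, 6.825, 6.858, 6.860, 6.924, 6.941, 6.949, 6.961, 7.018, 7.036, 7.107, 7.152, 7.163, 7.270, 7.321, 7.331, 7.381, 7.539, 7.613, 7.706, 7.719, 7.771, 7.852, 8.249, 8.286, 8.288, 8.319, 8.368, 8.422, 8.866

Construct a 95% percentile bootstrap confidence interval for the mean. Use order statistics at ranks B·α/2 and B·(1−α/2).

(6.205, 8.422)

α = 0.05; lower rank = 40 × 0.025 = 1; upper rank = 40 × 0.975 = 39.
The 1st smallest replicate is 6.205; the 39th is 8.422.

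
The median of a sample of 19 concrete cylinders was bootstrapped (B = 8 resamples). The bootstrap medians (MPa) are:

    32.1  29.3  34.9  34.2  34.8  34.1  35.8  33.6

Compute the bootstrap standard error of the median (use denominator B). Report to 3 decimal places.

SE* = 1.914

Bootstrap SE is the standard deviation of the 8 replicate medians.
Mean of replicates: (32.1 + 29.3 + 34.9 + 34.2 + 34.8 + 34.1 + 35.8 + 33.6) / 8 = 268.8000 / 8 = 33.6000
Sum of squared deviations: (−1.5000)² + (−4.3000)² + (+1.3000)² + (+0.6000)² + (+1.2000)² + (+0.5000)² + (+2.2000)² + (+0.0000)² = 29.3200
Variance = 29.3200 / 8 = 3.6650
SE* = √3.6650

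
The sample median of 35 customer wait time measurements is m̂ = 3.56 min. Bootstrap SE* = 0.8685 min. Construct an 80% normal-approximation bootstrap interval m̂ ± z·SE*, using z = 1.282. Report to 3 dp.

(2.447, 4.673)

Margin = 1.282 × 0.8685 = 1.1134
Interval: 3.56 ± 1.1134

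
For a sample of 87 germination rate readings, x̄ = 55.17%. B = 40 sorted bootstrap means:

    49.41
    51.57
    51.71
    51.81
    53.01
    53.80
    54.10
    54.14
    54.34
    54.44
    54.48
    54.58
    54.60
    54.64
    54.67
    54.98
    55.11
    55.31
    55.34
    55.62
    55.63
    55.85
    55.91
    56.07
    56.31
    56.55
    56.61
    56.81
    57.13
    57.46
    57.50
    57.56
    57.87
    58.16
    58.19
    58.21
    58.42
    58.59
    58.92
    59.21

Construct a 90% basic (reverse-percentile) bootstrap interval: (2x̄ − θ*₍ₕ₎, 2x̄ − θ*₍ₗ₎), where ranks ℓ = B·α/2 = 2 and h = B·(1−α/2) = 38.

Percentile endpoints at ranks 2 and 38: θ*₍2₎ = 51.57, θ*₍38₎ = 58.59.
Basic interval reflects these around x̄:
  lower = 2 × 55.17 − 58.59 = 51.75
  upper = 2 × 55.17 − 51.57 = 58.77

(51.75, 58.77)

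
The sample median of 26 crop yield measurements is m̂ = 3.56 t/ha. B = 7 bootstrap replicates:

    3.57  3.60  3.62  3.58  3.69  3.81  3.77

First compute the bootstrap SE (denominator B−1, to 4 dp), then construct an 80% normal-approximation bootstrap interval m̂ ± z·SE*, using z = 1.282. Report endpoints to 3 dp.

(3.437, 3.683)

Mean of replicates = 3.6629; sum of squared deviations = 0.0551; SE* = √(0.0551/6) = 0.0959
Margin = 1.282 × 0.0959 = 0.1229
Interval: 3.56 ± 0.1229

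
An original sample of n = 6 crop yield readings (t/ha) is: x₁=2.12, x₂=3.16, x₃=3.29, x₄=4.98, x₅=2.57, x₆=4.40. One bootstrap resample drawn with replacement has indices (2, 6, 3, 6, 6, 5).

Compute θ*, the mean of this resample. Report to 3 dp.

Resample values: 3.16, 4.40, 3.29, 4.40, 4.40, 2.57.
Mean = (3.16 + 4.40 + 3.29 + 4.40 + 4.40 + 2.57) / 6 = 22.220 / 6 = 3.703

θ* = 3.703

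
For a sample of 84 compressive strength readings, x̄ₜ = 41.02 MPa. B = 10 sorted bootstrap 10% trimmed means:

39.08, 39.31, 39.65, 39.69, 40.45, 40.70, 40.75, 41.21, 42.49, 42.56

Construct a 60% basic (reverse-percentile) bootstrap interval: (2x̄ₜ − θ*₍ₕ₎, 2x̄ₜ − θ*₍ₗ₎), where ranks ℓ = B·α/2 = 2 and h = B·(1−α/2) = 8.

(40.83, 42.73)

Percentile endpoints at ranks 2 and 8: θ*₍2₎ = 39.31, θ*₍8₎ = 41.21.
Basic interval reflects these around x̄ₜ:
  lower = 2 × 41.02 − 41.21 = 40.83
  upper = 2 × 41.02 − 39.31 = 42.73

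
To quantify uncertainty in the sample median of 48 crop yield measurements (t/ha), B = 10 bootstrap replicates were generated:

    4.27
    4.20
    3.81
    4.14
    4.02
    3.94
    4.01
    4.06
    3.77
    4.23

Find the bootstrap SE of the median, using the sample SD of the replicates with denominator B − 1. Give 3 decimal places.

Bootstrap SE is the standard deviation of the 10 replicate medians.
Mean of replicates: (4.27 + 4.20 + 3.81 + 4.14 + 4.02 + 3.94 + 4.01 + 4.06 + 3.77 + 4.23) / 10 = 40.4500 / 10 = 4.0450
Sum of squared deviations: (+0.2250)² + (+0.1550)² + (−0.2350)² + (+0.0950)² + (−0.0250)² + (−0.1050)² + (−0.0350)² + (+0.0150)² + (−0.2750)² + (+0.1850)² = 0.2618
Variance = 0.2618 / 9 = 0.0291
SE* = √0.0291

SE* = 0.171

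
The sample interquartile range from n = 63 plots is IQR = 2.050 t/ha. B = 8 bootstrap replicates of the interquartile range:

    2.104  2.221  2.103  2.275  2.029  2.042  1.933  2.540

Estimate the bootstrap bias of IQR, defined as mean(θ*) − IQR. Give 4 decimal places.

bias = +0.1059

mean(θ*) = (2.104 + 2.221 + 2.103 + 2.275 + 2.029 + 2.042 + 1.933 + 2.540) / 8 = 2.15587
bias = 2.15587 − 2.050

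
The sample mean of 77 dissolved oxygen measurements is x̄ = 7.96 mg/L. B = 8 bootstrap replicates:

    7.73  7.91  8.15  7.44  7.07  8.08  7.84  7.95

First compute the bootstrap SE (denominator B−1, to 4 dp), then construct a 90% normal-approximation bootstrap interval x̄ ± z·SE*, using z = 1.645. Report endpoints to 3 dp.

Mean of replicates = 7.7713; sum of squared deviations = 0.8979; SE* = √(0.8979/7) = 0.3581
Margin = 1.645 × 0.3581 = 0.5891
Interval: 7.96 ± 0.5891

(7.371, 8.549)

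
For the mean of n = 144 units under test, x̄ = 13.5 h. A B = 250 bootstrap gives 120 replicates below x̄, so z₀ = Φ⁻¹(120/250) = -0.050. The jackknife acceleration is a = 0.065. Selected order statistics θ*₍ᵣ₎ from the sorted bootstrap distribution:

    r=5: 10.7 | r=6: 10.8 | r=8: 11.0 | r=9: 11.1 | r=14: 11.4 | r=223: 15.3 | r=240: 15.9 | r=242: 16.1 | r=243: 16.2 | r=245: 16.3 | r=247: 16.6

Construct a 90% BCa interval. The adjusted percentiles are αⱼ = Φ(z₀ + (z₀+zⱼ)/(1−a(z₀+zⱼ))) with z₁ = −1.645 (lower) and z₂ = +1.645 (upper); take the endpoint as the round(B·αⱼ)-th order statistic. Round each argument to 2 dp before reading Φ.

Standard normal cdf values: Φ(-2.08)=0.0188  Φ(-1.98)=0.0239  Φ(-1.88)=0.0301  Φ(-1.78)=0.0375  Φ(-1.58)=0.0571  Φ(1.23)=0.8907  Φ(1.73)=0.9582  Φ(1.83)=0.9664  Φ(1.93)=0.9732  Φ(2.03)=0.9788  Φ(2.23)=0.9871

Lower: z₀ + z₁ = -0.050 + (-1.645) = -1.695; 1 − a(z₀+z₁) = 1 − (0.065)(-1.695) = 1.1102; argument = -0.050 + (-1.695)/1.1102 = -1.5768 → -1.58.
α₁ = Φ(-1.58) = 0.0571; rank = round(250 × 0.0571) = 14; θ*₍14₎ = 11.4.
Upper: z₀ + z₂ = 1.595; 1 − a(z₀+z₂) = 0.8963; argument = 1.7295 → 1.73; α₂ = 0.9582; rank = 240; θ*₍240₎ = 15.9.

(11.4, 15.9)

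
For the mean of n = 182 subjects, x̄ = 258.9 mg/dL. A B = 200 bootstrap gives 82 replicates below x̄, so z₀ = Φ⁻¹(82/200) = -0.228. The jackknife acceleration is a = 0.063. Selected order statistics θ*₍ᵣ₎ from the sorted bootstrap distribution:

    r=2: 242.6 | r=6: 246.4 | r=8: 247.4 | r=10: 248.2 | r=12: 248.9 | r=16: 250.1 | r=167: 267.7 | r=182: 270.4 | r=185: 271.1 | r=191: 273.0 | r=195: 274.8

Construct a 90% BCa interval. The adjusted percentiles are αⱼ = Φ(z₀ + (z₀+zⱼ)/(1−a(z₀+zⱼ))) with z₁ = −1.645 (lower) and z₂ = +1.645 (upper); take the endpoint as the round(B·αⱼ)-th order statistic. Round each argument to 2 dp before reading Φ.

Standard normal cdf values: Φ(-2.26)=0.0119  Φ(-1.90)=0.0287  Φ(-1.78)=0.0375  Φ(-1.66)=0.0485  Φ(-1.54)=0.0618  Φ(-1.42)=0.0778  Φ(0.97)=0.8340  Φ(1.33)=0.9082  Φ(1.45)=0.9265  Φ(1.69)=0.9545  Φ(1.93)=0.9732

Lower: z₀ + z₁ = -0.228 + (-1.645) = -1.873; 1 − a(z₀+z₁) = 1 − (0.063)(-1.873) = 1.1180; argument = -0.228 + (-1.873)/1.1180 = -1.9033 → -1.90.
α₁ = Φ(-1.90) = 0.0287; rank = round(200 × 0.0287) = 6; θ*₍6₎ = 246.4.
Upper: z₀ + z₂ = 1.417; 1 − a(z₀+z₂) = 0.9107; argument = 1.3279 → 1.33; α₂ = 0.9082; rank = 182; θ*₍182₎ = 270.4.

(246.4, 270.4)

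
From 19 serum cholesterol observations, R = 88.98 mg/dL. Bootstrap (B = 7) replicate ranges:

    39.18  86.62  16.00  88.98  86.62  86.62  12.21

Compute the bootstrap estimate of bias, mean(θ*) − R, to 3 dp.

mean(θ*) = (39.18 + 86.62 + 16.00 + 88.98 + 86.62 + 86.62 + 12.21) / 7 = 59.4614
bias = 59.4614 − 88.98

bias = −29.519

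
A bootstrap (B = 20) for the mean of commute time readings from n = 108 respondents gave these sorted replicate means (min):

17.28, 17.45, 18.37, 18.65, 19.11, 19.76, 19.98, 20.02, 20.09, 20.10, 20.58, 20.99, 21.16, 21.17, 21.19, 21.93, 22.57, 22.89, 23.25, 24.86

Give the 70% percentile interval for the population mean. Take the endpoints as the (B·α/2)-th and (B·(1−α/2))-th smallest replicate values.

(18.37, 22.57)

α = 0.30; lower rank = 20 × 0.150 = 3; upper rank = 20 × 0.850 = 17.
The 3rd smallest replicate is 18.37; the 17th is 22.57.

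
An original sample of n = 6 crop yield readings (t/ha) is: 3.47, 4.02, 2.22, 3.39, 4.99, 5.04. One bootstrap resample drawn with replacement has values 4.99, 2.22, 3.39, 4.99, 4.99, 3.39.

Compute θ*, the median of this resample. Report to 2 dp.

θ* = 4.19

Sorted: 2.22, 3.39, 3.39, 4.99, 4.99, 4.99
Median = average of the two middle values = 4.19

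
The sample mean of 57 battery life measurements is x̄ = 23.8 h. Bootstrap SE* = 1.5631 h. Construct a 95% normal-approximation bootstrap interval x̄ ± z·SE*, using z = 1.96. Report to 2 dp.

Margin = 1.96 × 1.5631 = 3.064
Interval: 23.8 ± 3.064

(20.74, 26.86)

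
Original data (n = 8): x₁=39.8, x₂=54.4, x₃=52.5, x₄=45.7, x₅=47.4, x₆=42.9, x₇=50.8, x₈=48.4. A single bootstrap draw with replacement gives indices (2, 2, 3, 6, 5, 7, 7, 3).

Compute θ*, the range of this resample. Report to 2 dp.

θ* = 11.50

Resample values: 54.4, 54.4, 52.5, 42.9, 47.4, 50.8, 50.8, 52.5.
Range = 54.4 − 42.9 = 11.50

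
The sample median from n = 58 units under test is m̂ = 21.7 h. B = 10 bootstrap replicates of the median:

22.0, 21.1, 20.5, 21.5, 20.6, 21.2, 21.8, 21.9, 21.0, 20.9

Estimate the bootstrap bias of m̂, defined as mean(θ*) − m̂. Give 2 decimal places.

mean(θ*) = (22.0 + 21.1 + 20.5 + 21.5 + 20.6 + 21.2 + 21.8 + 21.9 + 21.0 + 20.9) / 10 = 21.250
bias = 21.250 − 21.7

bias = −0.45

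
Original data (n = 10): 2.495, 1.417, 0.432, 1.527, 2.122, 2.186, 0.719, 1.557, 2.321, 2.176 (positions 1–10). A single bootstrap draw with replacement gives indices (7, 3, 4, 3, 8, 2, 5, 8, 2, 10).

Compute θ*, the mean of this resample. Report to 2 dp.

Resample values: 0.719, 0.432, 1.527, 0.432, 1.557, 1.417, 2.122, 1.557, 1.417, 2.176.
Mean = (0.719 + 0.432 + 1.527 + 0.432 + 1.557 + 1.417 + 2.122 + 1.557 + 1.417 + 2.176) / 10 = 13.3560 / 10 = 1.34

θ* = 1.34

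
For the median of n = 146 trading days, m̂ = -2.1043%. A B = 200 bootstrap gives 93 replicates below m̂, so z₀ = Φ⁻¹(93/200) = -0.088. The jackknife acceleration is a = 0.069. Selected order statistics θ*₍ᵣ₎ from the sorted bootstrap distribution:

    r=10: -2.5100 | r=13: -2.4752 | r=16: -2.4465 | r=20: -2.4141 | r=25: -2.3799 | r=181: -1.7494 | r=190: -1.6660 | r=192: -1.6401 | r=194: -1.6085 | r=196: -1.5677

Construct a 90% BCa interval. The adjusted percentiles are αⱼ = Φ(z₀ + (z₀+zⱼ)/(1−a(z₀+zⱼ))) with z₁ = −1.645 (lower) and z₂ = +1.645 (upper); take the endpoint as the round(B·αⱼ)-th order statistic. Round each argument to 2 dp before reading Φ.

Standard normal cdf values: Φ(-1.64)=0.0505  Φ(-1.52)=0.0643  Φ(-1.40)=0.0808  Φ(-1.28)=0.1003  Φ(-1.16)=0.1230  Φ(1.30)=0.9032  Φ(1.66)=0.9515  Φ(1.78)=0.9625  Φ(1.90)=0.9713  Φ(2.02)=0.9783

(-2.5100, -1.6660)

Lower: z₀ + z₁ = -0.088 + (-1.645) = -1.733; 1 − a(z₀+z₁) = 1 − (0.069)(-1.733) = 1.1196; argument = -0.088 + (-1.733)/1.1196 = -1.6359 → -1.64.
α₁ = Φ(-1.64) = 0.0505; rank = round(200 × 0.0505) = 10; θ*₍10₎ = -2.5100.
Upper: z₀ + z₂ = 1.557; 1 − a(z₀+z₂) = 0.8926; argument = 1.6564 → 1.66; α₂ = 0.9515; rank = 190; θ*₍190₎ = -1.6660.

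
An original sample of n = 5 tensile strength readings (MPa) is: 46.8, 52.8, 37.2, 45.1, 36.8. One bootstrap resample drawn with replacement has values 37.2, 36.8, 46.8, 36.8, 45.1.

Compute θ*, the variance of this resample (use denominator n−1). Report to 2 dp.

Mean = 40.5400; sum of squared deviations = 99.1120
s² = 99.1120 / 4 = 24.7780

θ* = 24.78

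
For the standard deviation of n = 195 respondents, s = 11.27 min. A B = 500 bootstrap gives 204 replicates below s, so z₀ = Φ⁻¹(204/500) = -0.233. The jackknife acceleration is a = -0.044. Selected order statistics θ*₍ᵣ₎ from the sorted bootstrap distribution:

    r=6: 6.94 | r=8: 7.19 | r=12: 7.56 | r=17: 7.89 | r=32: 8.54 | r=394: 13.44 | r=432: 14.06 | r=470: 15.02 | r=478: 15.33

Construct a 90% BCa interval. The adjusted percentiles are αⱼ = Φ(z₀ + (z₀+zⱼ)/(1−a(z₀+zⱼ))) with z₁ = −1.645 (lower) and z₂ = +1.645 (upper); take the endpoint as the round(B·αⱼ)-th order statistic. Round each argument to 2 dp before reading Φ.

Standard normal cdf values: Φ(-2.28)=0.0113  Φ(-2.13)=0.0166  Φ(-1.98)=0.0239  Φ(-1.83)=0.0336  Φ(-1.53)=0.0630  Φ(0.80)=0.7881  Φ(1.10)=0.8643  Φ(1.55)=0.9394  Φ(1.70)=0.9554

Lower: z₀ + z₁ = -0.233 + (-1.645) = -1.878; 1 − a(z₀+z₁) = 1 − (-0.044)(-1.878) = 0.9174; argument = -0.233 + (-1.878)/0.9174 = -2.2802 → -2.28.
α₁ = Φ(-2.28) = 0.0113; rank = round(500 × 0.0113) = 6; θ*₍6₎ = 6.94.
Upper: z₀ + z₂ = 1.412; 1 − a(z₀+z₂) = 1.0621; argument = 1.0964 → 1.10; α₂ = 0.8643; rank = 432; θ*₍432₎ = 14.06.

(6.94, 14.06)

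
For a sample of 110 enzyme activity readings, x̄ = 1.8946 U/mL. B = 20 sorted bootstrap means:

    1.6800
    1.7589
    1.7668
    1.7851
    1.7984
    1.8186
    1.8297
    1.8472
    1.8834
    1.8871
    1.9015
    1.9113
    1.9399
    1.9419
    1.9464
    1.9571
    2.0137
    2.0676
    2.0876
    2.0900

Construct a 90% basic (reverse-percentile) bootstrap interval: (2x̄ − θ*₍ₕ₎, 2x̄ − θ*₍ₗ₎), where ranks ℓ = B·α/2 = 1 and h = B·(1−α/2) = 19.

Percentile endpoints at ranks 1 and 19: θ*₍1₎ = 1.6800, θ*₍19₎ = 2.0876.
Basic interval reflects these around x̄:
  lower = 2 × 1.8946 − 2.0876 = 1.7016
  upper = 2 × 1.8946 − 1.6800 = 2.1092

(1.7016, 2.1092)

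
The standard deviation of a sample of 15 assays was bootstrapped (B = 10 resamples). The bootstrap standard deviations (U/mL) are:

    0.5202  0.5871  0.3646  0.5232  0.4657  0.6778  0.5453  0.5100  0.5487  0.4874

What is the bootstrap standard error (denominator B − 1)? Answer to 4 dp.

SE* = 0.0810

Bootstrap SE is the standard deviation of the 10 replicate standard deviations.
Mean of replicates: (0.5202 + 0.5871 + 0.3646 + 0.5232 + 0.4657 + 0.6778 + 0.5453 + 0.5100 + 0.5487 + 0.4874) / 10 = 5.23000 / 10 = 0.52300
Sum of squared deviations: (−0.00280)² + (+0.06410)² + (−0.15840)² + (+0.00020)² + (−0.05730)² + (+0.15480)² + (+0.02230)² + (−0.01300)² + (+0.02570)² + (−0.03560)² = 0.05905
Variance = 0.05905 / 9 = 0.00656
SE* = √0.00656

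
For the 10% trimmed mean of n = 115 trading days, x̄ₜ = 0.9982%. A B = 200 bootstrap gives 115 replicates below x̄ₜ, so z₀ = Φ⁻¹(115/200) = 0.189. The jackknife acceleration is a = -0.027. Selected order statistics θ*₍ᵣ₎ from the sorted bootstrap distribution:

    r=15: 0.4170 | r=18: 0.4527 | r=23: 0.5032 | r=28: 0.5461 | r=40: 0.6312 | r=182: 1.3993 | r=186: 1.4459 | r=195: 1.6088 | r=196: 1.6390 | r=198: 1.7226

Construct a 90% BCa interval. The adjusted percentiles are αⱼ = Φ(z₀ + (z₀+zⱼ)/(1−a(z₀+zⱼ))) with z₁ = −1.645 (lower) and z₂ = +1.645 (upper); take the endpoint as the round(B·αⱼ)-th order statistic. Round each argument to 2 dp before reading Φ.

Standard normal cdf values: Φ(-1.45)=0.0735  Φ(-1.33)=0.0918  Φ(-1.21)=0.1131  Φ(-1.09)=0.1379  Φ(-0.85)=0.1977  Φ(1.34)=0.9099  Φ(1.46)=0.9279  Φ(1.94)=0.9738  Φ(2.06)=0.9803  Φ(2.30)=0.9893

Lower: z₀ + z₁ = 0.189 + (-1.645) = -1.456; 1 − a(z₀+z₁) = 1 − (-0.027)(-1.456) = 0.9607; argument = 0.189 + (-1.456)/0.9607 = -1.3266 → -1.33.
α₁ = Φ(-1.33) = 0.0918; rank = round(200 × 0.0918) = 18; θ*₍18₎ = 0.4527.
Upper: z₀ + z₂ = 1.834; 1 − a(z₀+z₂) = 1.0495; argument = 1.9365 → 1.94; α₂ = 0.9738; rank = 195; θ*₍195₎ = 1.6088.

(0.4527, 1.6088)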